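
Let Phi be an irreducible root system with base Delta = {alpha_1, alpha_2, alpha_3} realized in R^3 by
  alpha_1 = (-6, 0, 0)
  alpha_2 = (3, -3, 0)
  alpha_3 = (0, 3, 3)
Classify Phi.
C_3 (sp(6))

Compute the Cartan integers a_ij = 2(alpha_i, alpha_j)/(alpha_j, alpha_j); the resulting 3x3 Cartan matrix is
[[2, -2, 0], [-1, 2, -1], [0, -1, 2]].
The roots have two lengths (squared-length ratio 2:1); the short ones are alpha_{2,3}. The associated Dynkin diagram is a chain of 3 nodes with a double edge at one end; the terminal node there is the unique long simple root (C_3), so the type is C_3 (the algebra sp(6)).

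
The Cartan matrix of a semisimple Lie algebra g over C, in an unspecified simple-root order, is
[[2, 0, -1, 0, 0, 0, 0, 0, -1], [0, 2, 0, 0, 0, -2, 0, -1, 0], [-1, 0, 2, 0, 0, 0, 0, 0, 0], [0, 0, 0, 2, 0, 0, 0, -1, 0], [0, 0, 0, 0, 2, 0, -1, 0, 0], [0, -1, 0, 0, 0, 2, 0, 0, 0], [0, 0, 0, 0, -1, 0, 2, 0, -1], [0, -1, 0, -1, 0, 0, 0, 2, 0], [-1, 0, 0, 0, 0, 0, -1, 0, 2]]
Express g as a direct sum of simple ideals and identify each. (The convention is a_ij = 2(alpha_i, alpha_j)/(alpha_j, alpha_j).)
A_5 ⊕ B_4

The diagram associated to this matrix has two connected components: the simple roots {alpha_1, alpha_3, alpha_5, alpha_7, alpha_9} form a chain of 5 nodes with single edges (A_5), and {alpha_2, alpha_4, alpha_6, alpha_8} form a chain of 4 nodes with a double edge at one end; the terminal node there is the unique short simple root (B_4). A semisimple Lie algebra decomposes uniquely as the direct sum of simple ideals, one per connected component of its Dynkin diagram, so g ≅ A_5 ⊕ B_4 (dimension 35 + 36 = 71).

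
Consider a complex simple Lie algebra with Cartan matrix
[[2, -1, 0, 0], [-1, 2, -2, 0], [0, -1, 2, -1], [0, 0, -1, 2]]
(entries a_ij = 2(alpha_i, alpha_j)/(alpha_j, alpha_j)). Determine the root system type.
F_4

The matrix has rank 4 with 2's on the diagonal. Reading the off-diagonal entries as Dynkin edges (a single edge where a_ij = a_ji = -1; a double or triple edge where a_ij * a_ji = 2 or 3), the diagram is a chain of 4 nodes with a double edge between the middle two (F_4). One simple-root ordering that puts it in standard form is (alpha_1, alpha_2, alpha_3, alpha_4). So the algebra is type F_4.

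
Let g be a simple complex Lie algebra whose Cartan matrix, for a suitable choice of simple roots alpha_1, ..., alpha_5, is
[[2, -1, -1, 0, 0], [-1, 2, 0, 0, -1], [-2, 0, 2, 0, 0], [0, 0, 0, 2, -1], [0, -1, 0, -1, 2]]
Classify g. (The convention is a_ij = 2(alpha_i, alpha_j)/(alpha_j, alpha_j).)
C5

The matrix has rank 5 with 2's on the diagonal. Reading the off-diagonal entries as Dynkin edges (a single edge where a_ij = a_ji = -1; a double or triple edge where a_ij * a_ji = 2 or 3), the diagram is a chain of 5 nodes with a double edge at one end; the terminal node there is the unique long simple root (C_5). One simple-root ordering that puts it in standard form is (alpha_4, alpha_5, alpha_2, alpha_1, alpha_3). So the algebra is type C_5, i.e. sp(10).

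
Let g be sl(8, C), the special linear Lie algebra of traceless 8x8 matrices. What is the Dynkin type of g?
This is sl(8), which has dimension 8^2 - 1 = 63 and rank 8 - 1 = 7 (a Cartan subalgebra is the diagonal traceless matrices). In the classification of classical Lie algebras, the special linear algebra sl(n+1) has type A_n; here n = 7, so the Dynkin diagram is a chain of 7 nodes with single edges (A_7). Hence the type is A_7.

A_7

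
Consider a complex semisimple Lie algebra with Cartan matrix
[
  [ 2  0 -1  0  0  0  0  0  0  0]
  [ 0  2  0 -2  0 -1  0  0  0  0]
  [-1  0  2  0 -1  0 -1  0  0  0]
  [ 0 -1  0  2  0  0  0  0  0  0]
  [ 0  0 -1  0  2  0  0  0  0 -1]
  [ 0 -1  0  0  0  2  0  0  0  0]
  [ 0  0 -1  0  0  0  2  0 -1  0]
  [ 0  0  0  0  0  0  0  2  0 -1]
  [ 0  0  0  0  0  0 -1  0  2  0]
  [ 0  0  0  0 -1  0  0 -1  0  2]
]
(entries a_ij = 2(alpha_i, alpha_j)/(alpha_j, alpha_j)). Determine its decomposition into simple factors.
B3 ⊕ E7

The diagram associated to this matrix has two connected components: the simple roots {alpha_2, alpha_4, alpha_6} form a chain of 3 nodes with a double edge at one end; the terminal node there is the unique short simple root (B_3), and {alpha_1, alpha_3, alpha_5, alpha_7, alpha_8, alpha_9, alpha_10} form a chain of 6 nodes with one extra node attached to the third node from one end (E_7). A semisimple Lie algebra decomposes uniquely as the direct sum of simple ideals, one per connected component of its Dynkin diagram, so g ≅ B_3 ⊕ E_7 (dimension 21 + 133 = 154).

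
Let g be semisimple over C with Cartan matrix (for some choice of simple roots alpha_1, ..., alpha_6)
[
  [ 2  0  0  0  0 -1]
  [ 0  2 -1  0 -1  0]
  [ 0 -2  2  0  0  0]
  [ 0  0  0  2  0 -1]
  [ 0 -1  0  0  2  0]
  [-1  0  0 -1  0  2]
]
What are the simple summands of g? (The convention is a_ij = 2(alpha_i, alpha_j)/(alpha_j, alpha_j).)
The diagram associated to this matrix has two connected components: the simple roots {alpha_1, alpha_4, alpha_6} form a chain of 3 nodes with single edges (A_3), and {alpha_2, alpha_3, alpha_5} form a chain of 3 nodes with a double edge at one end; the terminal node there is the unique long simple root (C_3). A semisimple Lie algebra decomposes uniquely as the direct sum of simple ideals, one per connected component of its Dynkin diagram, so g ≅ A_3 ⊕ C_3 (dimension 15 + 21 = 36).

A_3 (sl(4)) + C_3 (sp(6))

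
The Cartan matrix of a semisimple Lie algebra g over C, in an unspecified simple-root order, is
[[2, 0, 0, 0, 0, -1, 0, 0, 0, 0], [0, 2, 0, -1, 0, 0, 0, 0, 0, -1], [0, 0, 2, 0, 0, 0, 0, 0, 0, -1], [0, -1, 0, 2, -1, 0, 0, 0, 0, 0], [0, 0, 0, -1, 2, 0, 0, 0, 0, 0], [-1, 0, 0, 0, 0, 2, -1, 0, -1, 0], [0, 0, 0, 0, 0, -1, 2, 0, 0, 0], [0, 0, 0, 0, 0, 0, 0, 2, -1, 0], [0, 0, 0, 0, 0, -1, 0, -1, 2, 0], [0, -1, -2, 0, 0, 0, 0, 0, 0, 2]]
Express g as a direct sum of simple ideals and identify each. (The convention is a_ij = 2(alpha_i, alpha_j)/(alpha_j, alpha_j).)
B_5 ⊕ D_5

The diagram associated to this matrix has two connected components: the simple roots {alpha_2, alpha_3, alpha_4, alpha_5, alpha_10} form a chain of 5 nodes with a double edge at one end; the terminal node there is the unique short simple root (B_5), and {alpha_1, alpha_6, alpha_7, alpha_8, alpha_9} form a chain of 3 nodes with a fork of two nodes at one end (D_5). A semisimple Lie algebra decomposes uniquely as the direct sum of simple ideals, one per connected component of its Dynkin diagram, so g ≅ B_5 ⊕ D_5 (dimension 55 + 45 = 100).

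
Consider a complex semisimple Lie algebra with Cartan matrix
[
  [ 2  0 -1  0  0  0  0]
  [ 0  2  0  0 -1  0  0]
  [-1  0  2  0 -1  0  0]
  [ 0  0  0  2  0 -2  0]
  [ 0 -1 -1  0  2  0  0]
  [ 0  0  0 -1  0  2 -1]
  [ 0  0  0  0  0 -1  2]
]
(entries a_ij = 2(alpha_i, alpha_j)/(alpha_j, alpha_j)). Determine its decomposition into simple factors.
A4 + C3

The diagram associated to this matrix has two connected components: the simple roots {alpha_1, alpha_2, alpha_3, alpha_5} form a chain of 4 nodes with single edges (A_4), and {alpha_4, alpha_6, alpha_7} form a chain of 3 nodes with a double edge at one end; the terminal node there is the unique long simple root (C_3). A semisimple Lie algebra decomposes uniquely as the direct sum of simple ideals, one per connected component of its Dynkin diagram, so g ≅ A_4 ⊕ C_3 (dimension 24 + 21 = 45).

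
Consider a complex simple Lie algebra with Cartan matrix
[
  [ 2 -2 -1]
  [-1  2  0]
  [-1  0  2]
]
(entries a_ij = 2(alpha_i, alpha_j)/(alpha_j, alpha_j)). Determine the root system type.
B_3

The matrix has rank 3 with 2's on the diagonal. Reading the off-diagonal entries as Dynkin edges (a single edge where a_ij = a_ji = -1; a double or triple edge where a_ij * a_ji = 2 or 3), the diagram is a chain of 3 nodes with a double edge at one end; the terminal node there is the unique short simple root (B_3). One simple-root ordering that puts it in standard form is (alpha_3, alpha_1, alpha_2). So the algebra is type B_3, i.e. so(7).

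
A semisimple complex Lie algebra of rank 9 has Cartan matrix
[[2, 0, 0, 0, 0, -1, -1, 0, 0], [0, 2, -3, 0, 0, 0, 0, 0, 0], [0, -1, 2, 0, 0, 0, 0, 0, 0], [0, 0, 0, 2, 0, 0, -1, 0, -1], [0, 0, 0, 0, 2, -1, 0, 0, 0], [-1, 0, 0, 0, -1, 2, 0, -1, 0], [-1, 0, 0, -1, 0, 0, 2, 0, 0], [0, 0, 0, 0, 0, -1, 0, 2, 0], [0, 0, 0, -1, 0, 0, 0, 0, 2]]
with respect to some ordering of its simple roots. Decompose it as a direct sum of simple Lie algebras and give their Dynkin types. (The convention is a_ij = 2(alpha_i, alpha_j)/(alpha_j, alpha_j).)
The diagram associated to this matrix has two connected components: the simple roots {alpha_1, alpha_4, alpha_5, alpha_6, alpha_7, alpha_8, alpha_9} form a chain of 5 nodes with a fork of two nodes at one end (D_7), and {alpha_2, alpha_3} form two nodes joined by a triple edge (G_2). A semisimple Lie algebra decomposes uniquely as the direct sum of simple ideals, one per connected component of its Dynkin diagram, so g ≅ D_7 ⊕ G_2 (dimension 91 + 14 = 105).

type D_7 + type G_2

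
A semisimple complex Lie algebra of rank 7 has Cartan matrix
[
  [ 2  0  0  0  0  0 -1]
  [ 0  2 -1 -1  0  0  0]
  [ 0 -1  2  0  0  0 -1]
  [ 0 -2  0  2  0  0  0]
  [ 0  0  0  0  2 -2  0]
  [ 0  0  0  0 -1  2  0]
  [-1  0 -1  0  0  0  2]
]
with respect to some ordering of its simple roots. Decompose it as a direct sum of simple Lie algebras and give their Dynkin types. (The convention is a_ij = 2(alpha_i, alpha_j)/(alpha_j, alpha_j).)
The diagram associated to this matrix has two connected components: the simple roots {alpha_5, alpha_6} form a chain of 2 nodes with a double edge at one end; the terminal node there is the unique short simple root (B_2), and {alpha_1, alpha_2, alpha_3, alpha_4, alpha_7} form a chain of 5 nodes with a double edge at one end; the terminal node there is the unique long simple root (C_5). A semisimple Lie algebra decomposes uniquely as the direct sum of simple ideals, one per connected component of its Dynkin diagram, so g ≅ B_2 ⊕ C_5 (dimension 10 + 55 = 65).

B_2 ⊕ C_5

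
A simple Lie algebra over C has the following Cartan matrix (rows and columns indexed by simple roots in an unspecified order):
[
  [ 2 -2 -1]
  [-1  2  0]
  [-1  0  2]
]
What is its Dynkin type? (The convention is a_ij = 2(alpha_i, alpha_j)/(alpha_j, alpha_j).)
B_3

The matrix has rank 3 with 2's on the diagonal. Reading the off-diagonal entries as Dynkin edges (a single edge where a_ij = a_ji = -1; a double or triple edge where a_ij * a_ji = 2 or 3), the diagram is a chain of 3 nodes with a double edge at one end; the terminal node there is the unique short simple root (B_3). One simple-root ordering that puts it in standard form is (alpha_3, alpha_1, alpha_2). So the algebra is type B_3, i.e. so(7).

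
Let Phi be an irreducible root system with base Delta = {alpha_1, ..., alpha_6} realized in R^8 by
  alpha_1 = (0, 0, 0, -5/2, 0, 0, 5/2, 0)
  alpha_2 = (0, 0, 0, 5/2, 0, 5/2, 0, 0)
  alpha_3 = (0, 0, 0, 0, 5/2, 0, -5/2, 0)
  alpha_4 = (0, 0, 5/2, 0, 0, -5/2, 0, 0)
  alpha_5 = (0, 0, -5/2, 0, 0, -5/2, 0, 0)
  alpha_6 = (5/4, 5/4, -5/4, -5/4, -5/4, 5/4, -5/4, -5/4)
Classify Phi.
E_6

Compute the Cartan integers a_ij = 2(alpha_i, alpha_j)/(alpha_j, alpha_j); the resulting 6x6 Cartan matrix is
[[2, -1, -1, 0, 0, 0], [-1, 2, 0, -1, -1, 0], [-1, 0, 2, 0, 0, 0], [0, -1, 0, 2, 0, -1], [0, -1, 0, 0, 2, 0], [0, 0, 0, -1, 0, 2]].
All simple roots have the same length, so the diagram is simply laced. The associated Dynkin diagram is a chain of 5 nodes with one extra node attached to the third node from one end (E_6), so the type is E_6.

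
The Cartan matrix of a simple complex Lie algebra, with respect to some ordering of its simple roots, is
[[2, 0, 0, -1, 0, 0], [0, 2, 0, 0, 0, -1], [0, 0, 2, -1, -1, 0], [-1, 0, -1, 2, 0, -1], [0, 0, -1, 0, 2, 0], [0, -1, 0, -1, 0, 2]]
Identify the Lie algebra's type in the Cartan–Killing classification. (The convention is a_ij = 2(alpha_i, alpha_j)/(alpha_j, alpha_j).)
The matrix has rank 6 with 2's on the diagonal. Reading the off-diagonal entries as Dynkin edges (a single edge where a_ij = a_ji = -1; a double or triple edge where a_ij * a_ji = 2 or 3), the diagram is a chain of 5 nodes with one extra node attached to the third node from one end (E_6). One simple-root ordering that puts it in standard form is (alpha_2, alpha_1, alpha_6, alpha_4, alpha_3, alpha_5). So the algebra is type E_6.

E_6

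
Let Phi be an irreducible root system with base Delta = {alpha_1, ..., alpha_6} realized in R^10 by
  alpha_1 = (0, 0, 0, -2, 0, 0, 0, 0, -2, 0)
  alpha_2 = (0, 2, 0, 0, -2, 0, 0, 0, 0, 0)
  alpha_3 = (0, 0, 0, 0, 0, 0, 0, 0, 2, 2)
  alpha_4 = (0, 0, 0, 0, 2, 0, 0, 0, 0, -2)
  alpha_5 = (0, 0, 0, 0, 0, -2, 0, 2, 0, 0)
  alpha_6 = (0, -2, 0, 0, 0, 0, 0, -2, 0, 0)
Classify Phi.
Compute the Cartan integers a_ij = 2(alpha_i, alpha_j)/(alpha_j, alpha_j); the resulting 6x6 Cartan matrix is
[[2, 0, -1, 0, 0, 0], [0, 2, 0, -1, 0, -1], [-1, 0, 2, -1, 0, 0], [0, -1, -1, 2, 0, 0], [0, 0, 0, 0, 2, -1], [0, -1, 0, 0, -1, 2]].
All simple roots have the same length, so the diagram is simply laced. The associated Dynkin diagram is a chain of 6 nodes with single edges (A_6), so the type is A_6 (the algebra sl(7)).

A_6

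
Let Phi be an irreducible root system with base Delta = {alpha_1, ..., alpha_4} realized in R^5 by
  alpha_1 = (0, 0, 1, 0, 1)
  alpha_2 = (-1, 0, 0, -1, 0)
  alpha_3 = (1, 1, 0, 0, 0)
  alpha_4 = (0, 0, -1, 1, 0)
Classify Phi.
Compute the Cartan integers a_ij = 2(alpha_i, alpha_j)/(alpha_j, alpha_j); the resulting 4x4 Cartan matrix is
[[2, 0, 0, -1], [0, 2, -1, -1], [0, -1, 2, 0], [-1, -1, 0, 2]].
All simple roots have the same length, so the diagram is simply laced. The associated Dynkin diagram is a chain of 4 nodes with single edges (A_4), so the type is A_4 (the algebra sl(5)).

type A_4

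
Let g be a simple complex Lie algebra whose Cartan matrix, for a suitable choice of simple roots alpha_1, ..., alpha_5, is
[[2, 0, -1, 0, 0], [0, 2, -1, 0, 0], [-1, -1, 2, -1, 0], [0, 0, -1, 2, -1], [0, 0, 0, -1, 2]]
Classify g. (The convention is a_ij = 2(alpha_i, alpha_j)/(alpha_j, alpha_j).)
type D_5

The matrix has rank 5 with 2's on the diagonal. Reading the off-diagonal entries as Dynkin edges (a single edge where a_ij = a_ji = -1; a double or triple edge where a_ij * a_ji = 2 or 3), the diagram is a chain of 3 nodes with a fork of two nodes at one end (D_5). One simple-root ordering that puts it in standard form is (alpha_5, alpha_4, alpha_3, alpha_2, alpha_1). So the algebra is type D_5, i.e. so(10).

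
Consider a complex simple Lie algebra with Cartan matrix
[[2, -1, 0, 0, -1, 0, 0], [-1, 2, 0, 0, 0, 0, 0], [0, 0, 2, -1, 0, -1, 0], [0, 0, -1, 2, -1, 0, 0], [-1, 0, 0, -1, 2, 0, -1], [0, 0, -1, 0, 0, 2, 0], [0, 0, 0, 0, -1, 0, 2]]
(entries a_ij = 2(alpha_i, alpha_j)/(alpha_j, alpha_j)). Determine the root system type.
The matrix has rank 7 with 2's on the diagonal. Reading the off-diagonal entries as Dynkin edges (a single edge where a_ij = a_ji = -1; a double or triple edge where a_ij * a_ji = 2 or 3), the diagram is a chain of 6 nodes with one extra node attached to the third node from one end (E_7). One simple-root ordering that puts it in standard form is (alpha_2, alpha_7, alpha_1, alpha_5, alpha_4, alpha_3, alpha_6). So the algebra is type E_7.

E_7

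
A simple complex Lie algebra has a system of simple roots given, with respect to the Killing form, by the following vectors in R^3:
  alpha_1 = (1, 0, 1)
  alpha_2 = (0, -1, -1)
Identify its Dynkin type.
A_2

Compute the Cartan integers a_ij = 2(alpha_i, alpha_j)/(alpha_j, alpha_j); the resulting 2x2 Cartan matrix is
[[2, -1], [-1, 2]].
All simple roots have the same length, so the diagram is simply laced. The associated Dynkin diagram is a chain of 2 nodes with single edges (A_2), so the type is A_2 (the algebra sl(3)).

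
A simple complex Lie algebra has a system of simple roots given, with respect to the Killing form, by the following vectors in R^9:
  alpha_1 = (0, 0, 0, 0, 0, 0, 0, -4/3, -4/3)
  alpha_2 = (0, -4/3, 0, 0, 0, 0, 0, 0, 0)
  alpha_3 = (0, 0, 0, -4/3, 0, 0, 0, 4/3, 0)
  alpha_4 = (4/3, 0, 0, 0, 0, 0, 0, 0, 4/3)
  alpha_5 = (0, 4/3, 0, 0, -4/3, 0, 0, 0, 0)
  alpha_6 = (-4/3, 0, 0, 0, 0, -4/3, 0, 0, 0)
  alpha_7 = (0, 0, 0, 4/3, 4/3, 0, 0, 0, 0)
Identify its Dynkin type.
B_7 (so(15))

Compute the Cartan integers a_ij = 2(alpha_i, alpha_j)/(alpha_j, alpha_j); the resulting 7x7 Cartan matrix is
[[2, 0, -1, -1, 0, 0, 0], [0, 2, 0, 0, -1, 0, 0], [-1, 0, 2, 0, 0, 0, -1], [-1, 0, 0, 2, 0, -1, 0], [0, -2, 0, 0, 2, 0, -1], [0, 0, 0, -1, 0, 2, 0], [0, 0, -1, 0, -1, 0, 2]].
The roots have two lengths (squared-length ratio 2:1); the short ones are alpha_{2}. The associated Dynkin diagram is a chain of 7 nodes with a double edge at one end; the terminal node there is the unique short simple root (B_7), so the type is B_7 (the algebra so(15)).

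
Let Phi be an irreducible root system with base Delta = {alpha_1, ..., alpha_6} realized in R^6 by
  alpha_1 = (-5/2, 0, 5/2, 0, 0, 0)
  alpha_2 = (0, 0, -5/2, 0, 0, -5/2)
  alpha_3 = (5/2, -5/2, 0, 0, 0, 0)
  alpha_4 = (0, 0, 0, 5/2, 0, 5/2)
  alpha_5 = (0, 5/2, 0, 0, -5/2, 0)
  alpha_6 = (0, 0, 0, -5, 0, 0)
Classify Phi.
Compute the Cartan integers a_ij = 2(alpha_i, alpha_j)/(alpha_j, alpha_j); the resulting 6x6 Cartan matrix is
[[2, -1, -1, 0, 0, 0], [-1, 2, 0, -1, 0, 0], [-1, 0, 2, 0, -1, 0], [0, -1, 0, 2, 0, -1], [0, 0, -1, 0, 2, 0], [0, 0, 0, -2, 0, 2]].
The roots have two lengths (squared-length ratio 2:1); the short ones are alpha_{1,2,3,4,5}. The associated Dynkin diagram is a chain of 6 nodes with a double edge at one end; the terminal node there is the unique long simple root (C_6), so the type is C_6 (the algebra sp(12)).

C6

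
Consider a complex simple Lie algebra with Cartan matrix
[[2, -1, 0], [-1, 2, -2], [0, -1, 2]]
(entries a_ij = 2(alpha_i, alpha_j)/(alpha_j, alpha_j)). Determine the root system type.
The matrix has rank 3 with 2's on the diagonal. Reading the off-diagonal entries as Dynkin edges (a single edge where a_ij = a_ji = -1; a double or triple edge where a_ij * a_ji = 2 or 3), the diagram is a chain of 3 nodes with a double edge at one end; the terminal node there is the unique short simple root (B_3). One simple-root ordering that puts it in standard form is (alpha_1, alpha_2, alpha_3). So the algebra is type B_3, i.e. so(7).

B3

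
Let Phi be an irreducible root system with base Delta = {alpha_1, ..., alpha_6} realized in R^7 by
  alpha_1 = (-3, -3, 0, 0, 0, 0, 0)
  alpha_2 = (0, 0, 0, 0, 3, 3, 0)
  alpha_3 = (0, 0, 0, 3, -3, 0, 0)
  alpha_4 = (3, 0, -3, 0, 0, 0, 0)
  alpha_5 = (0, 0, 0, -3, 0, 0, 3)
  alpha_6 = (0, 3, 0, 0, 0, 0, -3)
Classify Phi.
type A_6

Compute the Cartan integers a_ij = 2(alpha_i, alpha_j)/(alpha_j, alpha_j); the resulting 6x6 Cartan matrix is
[[2, 0, 0, -1, 0, -1], [0, 2, -1, 0, 0, 0], [0, -1, 2, 0, -1, 0], [-1, 0, 0, 2, 0, 0], [0, 0, -1, 0, 2, -1], [-1, 0, 0, 0, -1, 2]].
All simple roots have the same length, so the diagram is simply laced. The associated Dynkin diagram is a chain of 6 nodes with single edges (A_6), so the type is A_6 (the algebra sl(7)).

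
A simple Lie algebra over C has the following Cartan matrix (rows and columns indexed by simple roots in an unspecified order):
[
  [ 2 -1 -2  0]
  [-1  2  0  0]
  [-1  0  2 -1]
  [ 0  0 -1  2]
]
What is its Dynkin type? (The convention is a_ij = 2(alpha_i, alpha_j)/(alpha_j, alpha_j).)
F4

The matrix has rank 4 with 2's on the diagonal. Reading the off-diagonal entries as Dynkin edges (a single edge where a_ij = a_ji = -1; a double or triple edge where a_ij * a_ji = 2 or 3), the diagram is a chain of 4 nodes with a double edge between the middle two (F_4). One simple-root ordering that puts it in standard form is (alpha_2, alpha_1, alpha_3, alpha_4). So the algebra is type F_4.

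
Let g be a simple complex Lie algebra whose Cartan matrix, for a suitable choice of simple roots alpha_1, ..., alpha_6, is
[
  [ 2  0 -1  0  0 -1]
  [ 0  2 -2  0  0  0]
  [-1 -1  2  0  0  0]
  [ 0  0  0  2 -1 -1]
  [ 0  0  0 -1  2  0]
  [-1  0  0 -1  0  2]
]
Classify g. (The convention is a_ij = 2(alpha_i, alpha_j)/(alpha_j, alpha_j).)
The matrix has rank 6 with 2's on the diagonal. Reading the off-diagonal entries as Dynkin edges (a single edge where a_ij = a_ji = -1; a double or triple edge where a_ij * a_ji = 2 or 3), the diagram is a chain of 6 nodes with a double edge at one end; the terminal node there is the unique long simple root (C_6). One simple-root ordering that puts it in standard form is (alpha_5, alpha_4, alpha_6, alpha_1, alpha_3, alpha_2). So the algebra is type C_6, i.e. sp(12).

C_6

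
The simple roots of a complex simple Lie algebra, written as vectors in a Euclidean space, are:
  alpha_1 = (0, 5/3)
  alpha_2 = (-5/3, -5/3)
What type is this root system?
B2

Compute the Cartan integers a_ij = 2(alpha_i, alpha_j)/(alpha_j, alpha_j); the resulting 2x2 Cartan matrix is
[[2, -1], [-2, 2]].
The roots have two lengths (squared-length ratio 2:1); the short ones are alpha_{1}. The associated Dynkin diagram is a chain of 2 nodes with a double edge at one end; the terminal node there is the unique short simple root (B_2), so the type is B_2 (the algebra so(5)).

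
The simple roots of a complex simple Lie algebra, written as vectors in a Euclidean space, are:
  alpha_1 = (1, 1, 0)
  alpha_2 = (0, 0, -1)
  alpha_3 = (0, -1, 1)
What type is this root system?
Compute the Cartan integers a_ij = 2(alpha_i, alpha_j)/(alpha_j, alpha_j); the resulting 3x3 Cartan matrix is
[[2, 0, -1], [0, 2, -1], [-1, -2, 2]].
The roots have two lengths (squared-length ratio 2:1); the short ones are alpha_{2}. The associated Dynkin diagram is a chain of 3 nodes with a double edge at one end; the terminal node there is the unique short simple root (B_3), so the type is B_3 (the algebra so(7)).

B_3 (so(7))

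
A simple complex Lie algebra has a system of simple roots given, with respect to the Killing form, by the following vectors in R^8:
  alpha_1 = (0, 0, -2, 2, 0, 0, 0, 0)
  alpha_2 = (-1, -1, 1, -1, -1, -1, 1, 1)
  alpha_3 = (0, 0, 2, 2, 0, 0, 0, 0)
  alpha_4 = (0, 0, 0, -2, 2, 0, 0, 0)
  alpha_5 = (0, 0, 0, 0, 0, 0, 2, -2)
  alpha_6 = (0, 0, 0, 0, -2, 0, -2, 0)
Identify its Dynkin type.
Compute the Cartan integers a_ij = 2(alpha_i, alpha_j)/(alpha_j, alpha_j); the resulting 6x6 Cartan matrix is
[[2, -1, 0, -1, 0, 0], [-1, 2, 0, 0, 0, 0], [0, 0, 2, -1, 0, 0], [-1, 0, -1, 2, 0, -1], [0, 0, 0, 0, 2, -1], [0, 0, 0, -1, -1, 2]].
All simple roots have the same length, so the diagram is simply laced. The associated Dynkin diagram is a chain of 5 nodes with one extra node attached to the third node from one end (E_6), so the type is E_6.

E6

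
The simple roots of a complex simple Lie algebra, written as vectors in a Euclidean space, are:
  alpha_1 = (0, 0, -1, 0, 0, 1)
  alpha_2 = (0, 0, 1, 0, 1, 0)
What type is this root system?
A2

Compute the Cartan integers a_ij = 2(alpha_i, alpha_j)/(alpha_j, alpha_j); the resulting 2x2 Cartan matrix is
[[2, -1], [-1, 2]].
All simple roots have the same length, so the diagram is simply laced. The associated Dynkin diagram is a chain of 2 nodes with single edges (A_2), so the type is A_2 (the algebra sl(3)).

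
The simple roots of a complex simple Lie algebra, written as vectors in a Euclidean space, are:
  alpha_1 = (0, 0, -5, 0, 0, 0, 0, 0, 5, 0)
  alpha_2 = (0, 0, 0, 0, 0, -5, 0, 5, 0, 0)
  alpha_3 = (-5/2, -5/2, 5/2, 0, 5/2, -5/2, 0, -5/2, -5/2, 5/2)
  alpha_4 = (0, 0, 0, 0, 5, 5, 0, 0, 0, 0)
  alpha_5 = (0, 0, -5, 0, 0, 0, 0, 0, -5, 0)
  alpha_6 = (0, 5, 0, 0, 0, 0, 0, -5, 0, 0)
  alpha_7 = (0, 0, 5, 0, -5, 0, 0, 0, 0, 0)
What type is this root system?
Compute the Cartan integers a_ij = 2(alpha_i, alpha_j)/(alpha_j, alpha_j); the resulting 7x7 Cartan matrix is
[[2, 0, -1, 0, 0, 0, -1], [0, 2, 0, -1, 0, -1, 0], [-1, 0, 2, 0, 0, 0, 0], [0, -1, 0, 2, 0, 0, -1], [0, 0, 0, 0, 2, 0, -1], [0, -1, 0, 0, 0, 2, 0], [-1, 0, 0, -1, -1, 0, 2]].
All simple roots have the same length, so the diagram is simply laced. The associated Dynkin diagram is a chain of 6 nodes with one extra node attached to the third node from one end (E_7), so the type is E_7.

type E_7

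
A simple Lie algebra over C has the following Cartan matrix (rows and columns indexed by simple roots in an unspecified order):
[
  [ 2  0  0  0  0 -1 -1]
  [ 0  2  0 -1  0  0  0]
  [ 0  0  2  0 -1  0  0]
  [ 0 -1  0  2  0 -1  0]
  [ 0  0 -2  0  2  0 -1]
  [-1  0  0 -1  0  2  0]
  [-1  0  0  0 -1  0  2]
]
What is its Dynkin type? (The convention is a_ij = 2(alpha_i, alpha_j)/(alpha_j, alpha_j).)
B_7

The matrix has rank 7 with 2's on the diagonal. Reading the off-diagonal entries as Dynkin edges (a single edge where a_ij = a_ji = -1; a double or triple edge where a_ij * a_ji = 2 or 3), the diagram is a chain of 7 nodes with a double edge at one end; the terminal node there is the unique short simple root (B_7). One simple-root ordering that puts it in standard form is (alpha_2, alpha_4, alpha_6, alpha_1, alpha_7, alpha_5, alpha_3). So the algebra is type B_7, i.e. so(15).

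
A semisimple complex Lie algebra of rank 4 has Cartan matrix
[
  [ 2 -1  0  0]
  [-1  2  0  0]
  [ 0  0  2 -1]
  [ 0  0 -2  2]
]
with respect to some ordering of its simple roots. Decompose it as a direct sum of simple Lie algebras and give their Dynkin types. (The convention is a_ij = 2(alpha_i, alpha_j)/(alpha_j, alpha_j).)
A_2 (sl(3)) ⊕ B_2 (so(5))

The diagram associated to this matrix has two connected components: the simple roots {alpha_1, alpha_2} form a chain of 2 nodes with single edges (A_2), and {alpha_3, alpha_4} form a chain of 2 nodes with a double edge at one end; the terminal node there is the unique short simple root (B_2). A semisimple Lie algebra decomposes uniquely as the direct sum of simple ideals, one per connected component of its Dynkin diagram, so g ≅ A_2 ⊕ B_2 (dimension 8 + 10 = 18).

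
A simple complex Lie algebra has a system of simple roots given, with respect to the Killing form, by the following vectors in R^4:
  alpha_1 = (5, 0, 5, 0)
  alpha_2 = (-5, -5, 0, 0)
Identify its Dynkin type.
A_2

Compute the Cartan integers a_ij = 2(alpha_i, alpha_j)/(alpha_j, alpha_j); the resulting 2x2 Cartan matrix is
[[2, -1], [-1, 2]].
All simple roots have the same length, so the diagram is simply laced. The associated Dynkin diagram is a chain of 2 nodes with single edges (A_2), so the type is A_2 (the algebra sl(3)).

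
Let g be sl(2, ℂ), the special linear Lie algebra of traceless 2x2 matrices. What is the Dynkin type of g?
A1

This is sl(2), which has dimension 2^2 - 1 = 3 and rank 2 - 1 = 1 (a Cartan subalgebra is the diagonal traceless matrices). In the classification of classical Lie algebras, the special linear algebra sl(n+1) has type A_n; here n = 1, so the Dynkin diagram is a chain of 1 nodes with single edges (A_1). Hence the type is A_1.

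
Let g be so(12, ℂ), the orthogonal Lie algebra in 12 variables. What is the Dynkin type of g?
This is so(12) with 12 even, which has dimension 12(12-1)/2 = 66 and rank 12/2 = 6. In the classification of classical Lie algebras, the orthogonal algebra so(2n) in an even number of variables has type D_n; here n = 6, so the Dynkin diagram is a chain of 4 nodes with a fork of two nodes at one end (D_6). Hence the type is D_6.

D6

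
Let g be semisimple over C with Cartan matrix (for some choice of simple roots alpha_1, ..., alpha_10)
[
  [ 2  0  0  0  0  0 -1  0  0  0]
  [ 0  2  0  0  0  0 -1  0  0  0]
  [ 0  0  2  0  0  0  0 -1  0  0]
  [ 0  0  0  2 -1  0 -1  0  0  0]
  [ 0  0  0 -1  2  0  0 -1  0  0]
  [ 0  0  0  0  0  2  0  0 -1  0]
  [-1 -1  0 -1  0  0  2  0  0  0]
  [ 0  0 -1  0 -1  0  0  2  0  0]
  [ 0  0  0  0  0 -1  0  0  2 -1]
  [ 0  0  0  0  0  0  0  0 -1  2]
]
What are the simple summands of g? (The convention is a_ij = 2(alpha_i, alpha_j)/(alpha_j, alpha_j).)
type A_3 ⊕ type D_7

The diagram associated to this matrix has two connected components: the simple roots {alpha_6, alpha_9, alpha_10} form a chain of 3 nodes with single edges (A_3), and {alpha_1, alpha_2, alpha_3, alpha_4, alpha_5, alpha_7, alpha_8} form a chain of 5 nodes with a fork of two nodes at one end (D_7). A semisimple Lie algebra decomposes uniquely as the direct sum of simple ideals, one per connected component of its Dynkin diagram, so g ≅ A_3 ⊕ D_7 (dimension 15 + 91 = 106).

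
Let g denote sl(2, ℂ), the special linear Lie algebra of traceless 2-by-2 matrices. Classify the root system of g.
A_1

This is sl(2), which has dimension 2^2 - 1 = 3 and rank 2 - 1 = 1 (a Cartan subalgebra is the diagonal traceless matrices). In the classification of classical Lie algebras, the special linear algebra sl(n+1) has type A_n; here n = 1, so the Dynkin diagram is a chain of 1 nodes with single edges (A_1). Hence the type is A_1.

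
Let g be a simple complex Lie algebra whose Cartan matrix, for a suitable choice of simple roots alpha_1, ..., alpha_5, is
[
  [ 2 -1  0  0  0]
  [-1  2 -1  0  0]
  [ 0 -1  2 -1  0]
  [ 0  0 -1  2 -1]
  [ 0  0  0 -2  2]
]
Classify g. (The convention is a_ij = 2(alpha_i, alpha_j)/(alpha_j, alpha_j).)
C5

The matrix has rank 5 with 2's on the diagonal. Reading the off-diagonal entries as Dynkin edges (a single edge where a_ij = a_ji = -1; a double or triple edge where a_ij * a_ji = 2 or 3), the diagram is a chain of 5 nodes with a double edge at one end; the terminal node there is the unique long simple root (C_5). One simple-root ordering that puts it in standard form is (alpha_1, alpha_2, alpha_3, alpha_4, alpha_5). So the algebra is type C_5, i.e. sp(10).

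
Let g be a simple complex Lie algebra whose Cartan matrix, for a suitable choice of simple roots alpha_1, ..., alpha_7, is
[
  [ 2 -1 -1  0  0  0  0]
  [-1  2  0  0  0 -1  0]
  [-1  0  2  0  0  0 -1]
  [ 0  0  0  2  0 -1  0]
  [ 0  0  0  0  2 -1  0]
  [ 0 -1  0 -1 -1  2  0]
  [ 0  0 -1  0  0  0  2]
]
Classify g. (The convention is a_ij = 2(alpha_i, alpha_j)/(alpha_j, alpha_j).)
D_7 (so(14))

The matrix has rank 7 with 2's on the diagonal. Reading the off-diagonal entries as Dynkin edges (a single edge where a_ij = a_ji = -1; a double or triple edge where a_ij * a_ji = 2 or 3), the diagram is a chain of 5 nodes with a fork of two nodes at one end (D_7). One simple-root ordering that puts it in standard form is (alpha_7, alpha_3, alpha_1, alpha_2, alpha_6, alpha_4, alpha_5). So the algebra is type D_7, i.e. so(14).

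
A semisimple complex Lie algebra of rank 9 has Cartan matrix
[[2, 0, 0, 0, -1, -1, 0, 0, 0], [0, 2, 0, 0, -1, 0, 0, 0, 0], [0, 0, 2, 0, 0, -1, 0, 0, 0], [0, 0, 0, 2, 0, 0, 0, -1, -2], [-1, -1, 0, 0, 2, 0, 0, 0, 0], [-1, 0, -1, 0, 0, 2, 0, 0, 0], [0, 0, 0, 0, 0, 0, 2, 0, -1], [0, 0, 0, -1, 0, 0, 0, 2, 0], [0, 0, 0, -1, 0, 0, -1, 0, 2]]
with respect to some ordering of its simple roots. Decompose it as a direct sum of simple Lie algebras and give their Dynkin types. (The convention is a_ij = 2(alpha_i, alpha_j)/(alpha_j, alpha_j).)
type A_5 + type F_4

The diagram associated to this matrix has two connected components: the simple roots {alpha_1, alpha_2, alpha_3, alpha_5, alpha_6} form a chain of 5 nodes with single edges (A_5), and {alpha_4, alpha_7, alpha_8, alpha_9} form a chain of 4 nodes with a double edge between the middle two (F_4). A semisimple Lie algebra decomposes uniquely as the direct sum of simple ideals, one per connected component of its Dynkin diagram, so g ≅ A_5 ⊕ F_4 (dimension 35 + 52 = 87).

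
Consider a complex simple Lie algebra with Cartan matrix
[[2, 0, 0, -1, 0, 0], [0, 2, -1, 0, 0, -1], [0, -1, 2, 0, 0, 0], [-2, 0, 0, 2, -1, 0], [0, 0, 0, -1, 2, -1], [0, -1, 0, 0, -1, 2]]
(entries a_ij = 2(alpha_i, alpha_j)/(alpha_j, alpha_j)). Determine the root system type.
B6

The matrix has rank 6 with 2's on the diagonal. Reading the off-diagonal entries as Dynkin edges (a single edge where a_ij = a_ji = -1; a double or triple edge where a_ij * a_ji = 2 or 3), the diagram is a chain of 6 nodes with a double edge at one end; the terminal node there is the unique short simple root (B_6). One simple-root ordering that puts it in standard form is (alpha_3, alpha_2, alpha_6, alpha_5, alpha_4, alpha_1). So the algebra is type B_6, i.e. so(13).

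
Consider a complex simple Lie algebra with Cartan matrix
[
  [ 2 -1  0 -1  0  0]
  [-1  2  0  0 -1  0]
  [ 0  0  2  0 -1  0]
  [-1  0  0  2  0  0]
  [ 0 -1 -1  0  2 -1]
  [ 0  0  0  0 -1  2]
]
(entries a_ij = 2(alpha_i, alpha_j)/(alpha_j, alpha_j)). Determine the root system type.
D6

The matrix has rank 6 with 2's on the diagonal. Reading the off-diagonal entries as Dynkin edges (a single edge where a_ij = a_ji = -1; a double or triple edge where a_ij * a_ji = 2 or 3), the diagram is a chain of 4 nodes with a fork of two nodes at one end (D_6). One simple-root ordering that puts it in standard form is (alpha_4, alpha_1, alpha_2, alpha_5, alpha_6, alpha_3). So the algebra is type D_6, i.e. so(12).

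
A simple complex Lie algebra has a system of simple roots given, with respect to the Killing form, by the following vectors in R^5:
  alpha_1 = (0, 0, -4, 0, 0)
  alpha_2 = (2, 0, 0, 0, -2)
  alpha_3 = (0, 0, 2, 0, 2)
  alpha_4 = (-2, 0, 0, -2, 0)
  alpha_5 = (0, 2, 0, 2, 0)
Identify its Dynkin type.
Compute the Cartan integers a_ij = 2(alpha_i, alpha_j)/(alpha_j, alpha_j); the resulting 5x5 Cartan matrix is
[[2, 0, -2, 0, 0], [0, 2, -1, -1, 0], [-1, -1, 2, 0, 0], [0, -1, 0, 2, -1], [0, 0, 0, -1, 2]].
The roots have two lengths (squared-length ratio 2:1); the short ones are alpha_{2,3,4,5}. The associated Dynkin diagram is a chain of 5 nodes with a double edge at one end; the terminal node there is the unique long simple root (C_5), so the type is C_5 (the algebra sp(10)).

C_5 (sp(10))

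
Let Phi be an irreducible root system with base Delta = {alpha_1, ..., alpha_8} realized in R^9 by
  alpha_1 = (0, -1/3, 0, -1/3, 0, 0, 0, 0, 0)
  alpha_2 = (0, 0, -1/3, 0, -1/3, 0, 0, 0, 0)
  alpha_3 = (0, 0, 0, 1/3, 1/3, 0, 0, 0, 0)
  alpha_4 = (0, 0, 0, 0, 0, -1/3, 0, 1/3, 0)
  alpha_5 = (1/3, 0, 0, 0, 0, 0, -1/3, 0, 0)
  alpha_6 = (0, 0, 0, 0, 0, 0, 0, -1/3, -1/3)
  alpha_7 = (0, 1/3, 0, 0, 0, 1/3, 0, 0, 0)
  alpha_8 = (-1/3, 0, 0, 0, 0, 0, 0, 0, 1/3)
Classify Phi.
Compute the Cartan integers a_ij = 2(alpha_i, alpha_j)/(alpha_j, alpha_j); the resulting 8x8 Cartan matrix is
[[2, 0, -1, 0, 0, 0, -1, 0], [0, 2, -1, 0, 0, 0, 0, 0], [-1, -1, 2, 0, 0, 0, 0, 0], [0, 0, 0, 2, 0, -1, -1, 0], [0, 0, 0, 0, 2, 0, 0, -1], [0, 0, 0, -1, 0, 2, 0, -1], [-1, 0, 0, -1, 0, 0, 2, 0], [0, 0, 0, 0, -1, -1, 0, 2]].
All simple roots have the same length, so the diagram is simply laced. The associated Dynkin diagram is a chain of 8 nodes with single edges (A_8), so the type is A_8 (the algebra sl(9)).

type A_8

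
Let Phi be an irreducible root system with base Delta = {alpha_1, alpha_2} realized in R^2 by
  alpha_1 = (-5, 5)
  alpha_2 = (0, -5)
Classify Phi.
Compute the Cartan integers a_ij = 2(alpha_i, alpha_j)/(alpha_j, alpha_j); the resulting 2x2 Cartan matrix is
[[2, -2], [-1, 2]].
The roots have two lengths (squared-length ratio 2:1); the short ones are alpha_{2}. The associated Dynkin diagram is a chain of 2 nodes with a double edge at one end; the terminal node there is the unique short simple root (B_2), so the type is B_2 (the algebra so(5)).

B_2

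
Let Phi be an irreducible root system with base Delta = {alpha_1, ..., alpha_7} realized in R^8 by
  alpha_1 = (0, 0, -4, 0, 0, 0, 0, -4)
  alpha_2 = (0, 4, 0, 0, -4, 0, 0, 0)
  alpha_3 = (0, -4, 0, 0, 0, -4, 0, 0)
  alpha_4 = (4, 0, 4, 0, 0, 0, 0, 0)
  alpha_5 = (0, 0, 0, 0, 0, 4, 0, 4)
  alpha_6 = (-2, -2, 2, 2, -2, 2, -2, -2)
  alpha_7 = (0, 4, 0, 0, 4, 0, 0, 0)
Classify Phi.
type E_7

Compute the Cartan integers a_ij = 2(alpha_i, alpha_j)/(alpha_j, alpha_j); the resulting 7x7 Cartan matrix is
[[2, 0, 0, -1, -1, 0, 0], [0, 2, -1, 0, 0, 0, 0], [0, -1, 2, 0, -1, 0, -1], [-1, 0, 0, 2, 0, 0, 0], [-1, 0, -1, 0, 2, 0, 0], [0, 0, 0, 0, 0, 2, -1], [0, 0, -1, 0, 0, -1, 2]].
All simple roots have the same length, so the diagram is simply laced. The associated Dynkin diagram is a chain of 6 nodes with one extra node attached to the third node from one end (E_7), so the type is E_7.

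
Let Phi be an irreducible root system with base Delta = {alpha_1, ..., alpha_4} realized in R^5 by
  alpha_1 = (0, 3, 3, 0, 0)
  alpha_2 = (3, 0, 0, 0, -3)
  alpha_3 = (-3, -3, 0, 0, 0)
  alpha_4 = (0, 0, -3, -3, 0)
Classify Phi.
A4

Compute the Cartan integers a_ij = 2(alpha_i, alpha_j)/(alpha_j, alpha_j); the resulting 4x4 Cartan matrix is
[[2, 0, -1, -1], [0, 2, -1, 0], [-1, -1, 2, 0], [-1, 0, 0, 2]].
All simple roots have the same length, so the diagram is simply laced. The associated Dynkin diagram is a chain of 4 nodes with single edges (A_4), so the type is A_4 (the algebra sl(5)).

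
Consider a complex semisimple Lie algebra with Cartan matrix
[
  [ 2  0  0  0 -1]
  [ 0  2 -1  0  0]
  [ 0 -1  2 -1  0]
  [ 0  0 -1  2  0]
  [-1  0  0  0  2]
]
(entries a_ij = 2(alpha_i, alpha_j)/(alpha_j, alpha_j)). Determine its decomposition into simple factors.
The diagram associated to this matrix has two connected components: the simple roots {alpha_1, alpha_5} form a chain of 2 nodes with single edges (A_2), and {alpha_2, alpha_3, alpha_4} form a chain of 3 nodes with single edges (A_3). A semisimple Lie algebra decomposes uniquely as the direct sum of simple ideals, one per connected component of its Dynkin diagram, so g ≅ A_2 ⊕ A_3 (dimension 8 + 15 = 23).

type A_2 ⊕ type A_3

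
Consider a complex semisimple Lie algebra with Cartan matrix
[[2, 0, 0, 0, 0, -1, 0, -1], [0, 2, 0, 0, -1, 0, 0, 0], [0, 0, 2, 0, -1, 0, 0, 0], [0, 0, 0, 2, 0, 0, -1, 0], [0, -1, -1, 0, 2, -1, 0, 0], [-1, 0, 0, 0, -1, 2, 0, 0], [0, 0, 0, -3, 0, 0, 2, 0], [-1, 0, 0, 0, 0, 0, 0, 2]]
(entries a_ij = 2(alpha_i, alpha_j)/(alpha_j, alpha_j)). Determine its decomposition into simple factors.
D6 ⊕ G2

The diagram associated to this matrix has two connected components: the simple roots {alpha_1, alpha_2, alpha_3, alpha_5, alpha_6, alpha_8} form a chain of 4 nodes with a fork of two nodes at one end (D_6), and {alpha_4, alpha_7} form two nodes joined by a triple edge (G_2). A semisimple Lie algebra decomposes uniquely as the direct sum of simple ideals, one per connected component of its Dynkin diagram, so g ≅ D_6 ⊕ G_2 (dimension 66 + 14 = 80).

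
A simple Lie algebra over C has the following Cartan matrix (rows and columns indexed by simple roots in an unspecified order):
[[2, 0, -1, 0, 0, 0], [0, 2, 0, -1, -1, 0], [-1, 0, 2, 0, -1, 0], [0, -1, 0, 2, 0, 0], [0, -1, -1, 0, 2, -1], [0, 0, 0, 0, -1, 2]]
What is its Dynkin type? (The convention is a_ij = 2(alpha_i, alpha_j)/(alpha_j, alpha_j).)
The matrix has rank 6 with 2's on the diagonal. Reading the off-diagonal entries as Dynkin edges (a single edge where a_ij = a_ji = -1; a double or triple edge where a_ij * a_ji = 2 or 3), the diagram is a chain of 5 nodes with one extra node attached to the third node from one end (E_6). One simple-root ordering that puts it in standard form is (alpha_4, alpha_6, alpha_2, alpha_5, alpha_3, alpha_1). So the algebra is type E_6.

type E_6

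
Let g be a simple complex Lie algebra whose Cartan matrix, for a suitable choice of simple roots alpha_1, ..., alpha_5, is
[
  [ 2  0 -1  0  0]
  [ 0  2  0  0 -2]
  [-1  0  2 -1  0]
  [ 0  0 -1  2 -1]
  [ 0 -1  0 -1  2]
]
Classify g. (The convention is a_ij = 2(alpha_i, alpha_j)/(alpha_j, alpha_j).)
type C_5

The matrix has rank 5 with 2's on the diagonal. Reading the off-diagonal entries as Dynkin edges (a single edge where a_ij = a_ji = -1; a double or triple edge where a_ij * a_ji = 2 or 3), the diagram is a chain of 5 nodes with a double edge at one end; the terminal node there is the unique long simple root (C_5). One simple-root ordering that puts it in standard form is (alpha_1, alpha_3, alpha_4, alpha_5, alpha_2). So the algebra is type C_5, i.e. sp(10).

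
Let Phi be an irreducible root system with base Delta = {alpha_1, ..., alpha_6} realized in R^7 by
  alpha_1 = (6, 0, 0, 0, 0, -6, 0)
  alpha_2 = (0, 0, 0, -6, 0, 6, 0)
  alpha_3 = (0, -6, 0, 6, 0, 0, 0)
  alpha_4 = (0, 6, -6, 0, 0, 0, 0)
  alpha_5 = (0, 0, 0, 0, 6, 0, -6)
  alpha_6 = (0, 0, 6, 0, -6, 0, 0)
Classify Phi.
A_6

Compute the Cartan integers a_ij = 2(alpha_i, alpha_j)/(alpha_j, alpha_j); the resulting 6x6 Cartan matrix is
[[2, -1, 0, 0, 0, 0], [-1, 2, -1, 0, 0, 0], [0, -1, 2, -1, 0, 0], [0, 0, -1, 2, 0, -1], [0, 0, 0, 0, 2, -1], [0, 0, 0, -1, -1, 2]].
All simple roots have the same length, so the diagram is simply laced. The associated Dynkin diagram is a chain of 6 nodes with single edges (A_6), so the type is A_6 (the algebra sl(7)).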